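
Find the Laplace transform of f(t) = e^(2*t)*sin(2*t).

L{sin(2t)} = 2/(s^2 + 4).
By the first shifting theorem, multiplying by e^(2t) replaces s with s - 2.

2/((s - 2)^2 + 4)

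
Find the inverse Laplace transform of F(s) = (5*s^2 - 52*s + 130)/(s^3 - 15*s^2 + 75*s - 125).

Factor the denominator: s^3 - 15*s^2 + 75*s - 125 = (s - 5)^3.
Partial fraction decomposition gives [5/(s - 5)] + [-2/(s - 5)^2] + [-5/(s - 5)^3].
Invert each term: 5/(s - 5) ↔ 5e^(5t); -2/(s - 5)^2 ↔ -2t·e^(5t); -5/(s - 5)^3 ↔ (-5/2)t^2·e^(5t).

-5*t^2*exp(5*t)/2 - 2*t*exp(5*t) + 5*exp(5*t)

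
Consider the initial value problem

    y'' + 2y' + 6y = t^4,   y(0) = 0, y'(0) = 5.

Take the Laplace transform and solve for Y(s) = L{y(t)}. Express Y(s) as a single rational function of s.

Y(s) = (5*s^5 + 24)/(s^7 + 2*s^6 + 6*s^5)

Laplace-transform each side.
Using L{y''} = s^2 Y - s·y(0) - y'(0) and L{y'} = sY - y(0), with y(0) = 0, y'(0) = 5, the left side becomes (s^2 + 2*s + 6)Y - (5).
The right side is L{t^4} = 24/s^5.
So (s^2 + 2*s + 6)Y = 24/s^5 + (5).
Isolate Y and clear denominators.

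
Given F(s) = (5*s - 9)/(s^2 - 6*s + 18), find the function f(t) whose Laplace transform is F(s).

Complete the square in the denominator: s^2 - 6*s + 18 = (s - 3)^2 + 3^2.
Split the numerator to match: 5*s - 9 = 5·(s - 3) + 2·3.
Invert each term: 5·(s - 3)/((s - 3)^2 + 9) ↔ 5e^(3t)cos(3t); 2·3/((s - 3)^2 + 9) ↔ 2e^(3t)sin(3t).

f(t) = 2*exp(3*t)*sin(3*t) + 5*exp(3*t)*cos(3*t)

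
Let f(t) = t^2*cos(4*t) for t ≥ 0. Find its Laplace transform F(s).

L{cos(4t)} = s/(s^2 + 16).
Then apply L{t^2·g(t)} = (-1)^2 d^2/ds^2[G(s)] with G(s) = s/(s^2 + 16):
differentiating 2 times and applying the sign gives 2*s*(s^2 - 48)/(s^2 + 16)^3.

F(s) = 2*s*(s^2 - 48)/(s^2 + 16)^3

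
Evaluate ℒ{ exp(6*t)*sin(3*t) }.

L{sin(3t)} = 3/(s^2 + 9).
By the first shifting theorem, multiplying by e^(6t) replaces s with s - 6.

3/((s - 6)^2 + 9)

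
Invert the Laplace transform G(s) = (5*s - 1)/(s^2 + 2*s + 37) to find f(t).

Complete the square in the denominator: s^2 + 2*s + 37 = (s + 1)^2 + 6^2.
Split the numerator to match: 5*s - 1 = 5·(s + 1) - 1·6.
Invert each term: 5·(s + 1)/((s + 1)^2 + 36) ↔ 5e^(-t)cos(6t); -1·6/((s + 1)^2 + 36) ↔ -e^(-t)sin(6t).

f(t) = -exp(-t)*sin(6*t) + 5*exp(-t)*cos(6*t)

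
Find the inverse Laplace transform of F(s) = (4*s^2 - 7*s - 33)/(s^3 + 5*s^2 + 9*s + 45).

-4*sin(3*t) + cos(3*t) + 3*exp(-5*t)

Factor the denominator: s^3 + 5*s^2 + 9*s + 45 = (s + 5)*(s^2 + 9).
Partial fraction decomposition gives [3/(s + 5)] + [s/(s^2 + 9)] + [-12/(s^2 + 9)].
Invert each term: 3/(s + 5) ↔ 3e^(-5t); 1·s/(s^2 + 9) ↔ cos(3t); -4·3/(s^2 + 9) ↔ -4sin(3t).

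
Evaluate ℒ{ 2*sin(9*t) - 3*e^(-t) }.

By linearity of the Laplace transform, transform each term separately.
(-3)·[L{e^(-t)} = 1/(s + 1)]; (2)·[L{sin(9t)} = 9/(s^2 + 81)].

18/(s^2 + 81) - 3/(s + 1)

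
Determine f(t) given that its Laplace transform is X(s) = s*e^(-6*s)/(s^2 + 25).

The factor e^(-6s) signals a time shift by c = 6 (second shifting theorem).
L{cos(5t)} = s/(s^2 + 25), so L^-1{s/(s^2 + 25)} = cos(5*t).
Hence the inverse is u(t - 6) times that function evaluated at t - 6.

f(t) = Heaviside(t - 6)*(cos(5*t - 30))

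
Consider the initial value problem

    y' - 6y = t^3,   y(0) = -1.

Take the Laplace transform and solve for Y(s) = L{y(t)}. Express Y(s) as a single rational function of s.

Apply the Laplace transform to the equation.
Using L{y'} = sY - y(0) = sY - (-1), the left side becomes (s - 6)Y - (-1).
The right side is L{t^3} = 6/s^4.
So (s - 6)Y = 6/s^4 + (-1).
Solve for Y(s) and write it as one ratio of polynomials.

Y(s) = (-s^4 + 6)/(s^5 - 6*s^4)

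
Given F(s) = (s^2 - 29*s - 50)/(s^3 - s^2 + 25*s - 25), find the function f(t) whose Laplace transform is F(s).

Factor the denominator: s^3 - s^2 + 25*s - 25 = (s - 1)*(s^2 + 25).
Partial fraction decomposition gives [-3/(s - 1)] + [4*s/(s^2 + 25)] + [-25/(s^2 + 25)].
Invert each term: -3/(s - 1) ↔ -3e^(t); 4·s/(s^2 + 25) ↔ 4cos(5t); -5·5/(s^2 + 25) ↔ -5sin(5t).

f(t) = -3*exp(t) - 5*sin(5*t) + 4*cos(5*t)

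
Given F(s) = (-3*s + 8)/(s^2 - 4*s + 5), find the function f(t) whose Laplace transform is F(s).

Complete the square in the denominator: s^2 - 4*s + 5 = (s - 2)^2 + 1^2.
Split the numerator to match: -3*s + 8 = -3·(s - 2) + 2·1.
Invert each term: -3·(s - 2)/((s - 2)^2 + 1) ↔ -3e^(2t)cos(t); 2·1/((s - 2)^2 + 1) ↔ 2e^(2t)sin(t).

f(t) = 2*exp(2*t)*sin(t) - 3*exp(2*t)*cos(t)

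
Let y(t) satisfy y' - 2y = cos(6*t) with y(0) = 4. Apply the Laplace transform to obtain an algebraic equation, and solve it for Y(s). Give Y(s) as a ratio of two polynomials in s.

Apply the Laplace transform to the equation.
The derivative rules (L{y'} = sY - y(0) = sY - 4) turn the left side into (s - 2)Y - (4).
The right side is L{cos(6*t)} = s/(s^2 + 36).
So (s - 2)Y = s/(s^2 + 36) + (4).
Solve for Y(s) and write it as one ratio of polynomials.

Y(s) = (4*s^2 + s + 144)/(s^3 - 2*s^2 + 36*s - 72)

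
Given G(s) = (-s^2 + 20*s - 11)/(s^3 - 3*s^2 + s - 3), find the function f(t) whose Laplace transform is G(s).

Factor the denominator: s^3 - 3*s^2 + s - 3 = (s - 3)*(s^2 + 1).
Partial fraction decomposition gives [4/(s - 3)] + [-5*s/(s^2 + 1)] + [5/(s^2 + 1)].
Invert each term: 4/(s - 3) ↔ 4e^(3t); -5·s/(s^2 + 1) ↔ -5cos(t); 5·1/(s^2 + 1) ↔ 5sin(t).

f(t) = 4*exp(3*t) + 5*sin(t) - 5*cos(t)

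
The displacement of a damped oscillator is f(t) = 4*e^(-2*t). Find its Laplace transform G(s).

G(s) = 4/(s + 2)

L{4} = 4/s.
By the first shifting theorem, multiplying by e^(-2t) replaces s with s + 2.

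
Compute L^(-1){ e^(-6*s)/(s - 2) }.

The factor e^(-6s) signals a time shift by c = 6 (second shifting theorem).
L{e^(2t)} = 1/(s - 2), so L^-1{1/(s - 2)} = e^(2*t).
Hence the inverse is u(t - 6) times that function evaluated at t - 6.

Heaviside(t - 6)*(exp(2*t - 12))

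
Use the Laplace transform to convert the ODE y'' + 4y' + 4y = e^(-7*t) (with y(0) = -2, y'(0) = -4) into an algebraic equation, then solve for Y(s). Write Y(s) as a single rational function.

Y(s) = (-2*s^2 - 26*s - 83)/(s^3 + 11*s^2 + 32*s + 28)

Apply the Laplace transform to the equation.
The derivative rules (L{y''} = s^2 Y - s·y(0) - y'(0) and L{y'} = sY - y(0), with y(0) = -2, y'(0) = -4) turn the left side into (s^2 + 4*s + 4)Y - (-2*s - 12).
The right side is L{e^(-7*t)} = 1/(s + 7).
So (s^2 + 4*s + 4)Y = 1/(s + 7) + (-2*s - 12).
Isolate Y and clear denominators.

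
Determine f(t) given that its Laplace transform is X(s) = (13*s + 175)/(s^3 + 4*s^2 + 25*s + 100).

f(t) = 5*sin(5*t) - 3*cos(5*t) + 3*exp(-4*t)

Factor the denominator: s^3 + 4*s^2 + 25*s + 100 = (s + 4)*(s^2 + 25).
Partial fraction decomposition gives [3/(s + 4)] + [-3*s/(s^2 + 25)] + [25/(s^2 + 25)].
Invert each term: 3/(s + 4) ↔ 3e^(-4t); -3·s/(s^2 + 25) ↔ -3cos(5t); 5·5/(s^2 + 25) ↔ 5sin(5t).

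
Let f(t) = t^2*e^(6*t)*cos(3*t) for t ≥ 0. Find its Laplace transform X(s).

X(s) = 2*(s - 6)*(s^2 - 12*s + 9)/(s^2 - 12*s + 45)^3

L{cos(3t)} = s/(s^2 + 9).
Multiplying by e^(6t) shifts s → s - 6, so L{e^(6*t)*cos(3*t)} = (s - 6)/((s - 6)^2 + 9).
Then apply L{t^2·g(t)} = (-1)^2 d^2/ds^2[G(s)] with G(s) = (s - 6)/((s - 6)^2 + 9):
differentiating 2 times and applying the sign gives 2*(s - 6)*(s^2 - 12*s + 9)/(s^2 - 12*s + 45)^3.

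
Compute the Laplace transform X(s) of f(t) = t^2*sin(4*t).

L{sin(4t)} = 4/(s^2 + 16).
Then apply L{t^2·g(t)} = (-1)^2 d^2/ds^2[G(s)] with G(s) = 4/(s^2 + 16):
differentiating 2 times and applying the sign gives 8*(3*s^2 - 16)/(s^2 + 16)^3.

X(s) = 8*(3*s^2 - 16)/(s^2 + 16)^3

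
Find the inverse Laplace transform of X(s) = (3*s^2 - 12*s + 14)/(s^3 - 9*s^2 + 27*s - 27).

Factor the denominator: s^3 - 9*s^2 + 27*s - 27 = (s - 3)^3.
Partial fraction decomposition gives [3/(s - 3)] + [6/(s - 3)^2] + [5/(s - 3)^3].
Invert each term: 3/(s - 3) ↔ 3e^(3t); 6/(s - 3)^2 ↔ 6t·e^(3t); 5/(s - 3)^3 ↔ (5/2)t^2·e^(3t).

5*t^2*exp(3*t)/2 + 6*t*exp(3*t) + 3*exp(3*t)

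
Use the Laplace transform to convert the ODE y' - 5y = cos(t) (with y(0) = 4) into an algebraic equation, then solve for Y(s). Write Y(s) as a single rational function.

Y(s) = (4*s^2 + s + 4)/(s^3 - 5*s^2 + s - 5)

Laplace-transform each side.
With L{y'} = sY - y(0) = sY - 4: the LHS transforms to (s - 5)Y - (4).
The right side is L{cos(t)} = s/(s^2 + 1).
So (s - 5)Y = s/(s^2 + 1) + (4).
Divide through and combine into a single rational function.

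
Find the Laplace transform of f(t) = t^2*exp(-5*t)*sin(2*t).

L{sin(2t)} = 2/(s^2 + 4).
Multiplying by e^(-5t) shifts s → s + 5, so L{exp(-5*t)*sin(2*t)} = 2/((s + 5)^2 + 4).
Then apply L{t^2·g(t)} = (-1)^2 d^2/ds^2[H(s)] with H(s) = 2/((s + 5)^2 + 4):
differentiating 2 times and applying the sign gives 4*(3*s^2 + 30*s + 71)/(s^2 + 10*s + 29)^3.

4*(3*s^2 + 30*s + 71)/(s^2 + 10*s + 29)^3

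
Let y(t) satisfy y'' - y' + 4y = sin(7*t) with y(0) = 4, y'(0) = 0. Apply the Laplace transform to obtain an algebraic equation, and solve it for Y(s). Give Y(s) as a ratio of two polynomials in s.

Y(s) = (4*s^3 - 4*s^2 + 196*s - 189)/(s^4 - s^3 + 53*s^2 - 49*s + 196)

Apply the Laplace transform to the equation.
The derivative rules (L{y''} = s^2 Y - s·y(0) - y'(0) and L{y'} = sY - y(0), with y(0) = 4, y'(0) = 0) turn the left side into (s^2 - s + 4)Y - (4*s - 4).
The right side is L{sin(7*t)} = 7/(s^2 + 49).
So (s^2 - s + 4)Y = 7/(s^2 + 49) + (4*s - 4).
Solve for Y(s) and write it as one ratio of polynomials.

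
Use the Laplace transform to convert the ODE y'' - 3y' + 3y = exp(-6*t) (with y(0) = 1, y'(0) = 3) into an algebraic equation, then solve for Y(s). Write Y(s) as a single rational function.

Transform both sides with L{·}.
Using L{y''} = s^2 Y - s·y(0) - y'(0) and L{y'} = sY - y(0), with y(0) = 1, y'(0) = 3, the left side becomes (s^2 - 3*s + 3)Y - (s).
The right side is L{exp(-6*t)} = 1/(s + 6).
So (s^2 - 3*s + 3)Y = 1/(s + 6) + (s).
Solve for Y(s) and write it as one ratio of polynomials.

Y(s) = (s^2 + 6*s + 1)/(s^3 + 3*s^2 - 15*s + 18)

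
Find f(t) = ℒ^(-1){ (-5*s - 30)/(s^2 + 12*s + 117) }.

f(t) = -5*exp(-6*t)*cos(9*t)

Rewrite the denominator: s^2 + 12*s + 117 = (s + 6)^2 + 81.
The form in (s + 6) signals a first-shifting-theorem factor e^(-6t).
Since L{cos(9t)} = s/(s^2 + 81), the inverse is exp(-6*t)*cos(9*t), scaled by -5.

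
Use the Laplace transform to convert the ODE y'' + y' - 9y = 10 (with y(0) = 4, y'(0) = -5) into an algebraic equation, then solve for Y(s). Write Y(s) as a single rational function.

Take the Laplace transform of both sides.
With L{y''} = s^2 Y - s·y(0) - y'(0) and L{y'} = sY - y(0), with y(0) = 4, y'(0) = -5: the LHS transforms to (s^2 + s - 9)Y - (4*s - 1).
The right side is L{10} = 10/s.
So (s^2 + s - 9)Y = 10/s + (4*s - 1).
Divide through and combine into a single rational function.

Y(s) = (4*s^2 - s + 10)/(s^3 + s^2 - 9*s)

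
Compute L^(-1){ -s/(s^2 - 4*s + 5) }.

Complete the square in the denominator: s^2 - 4*s + 5 = (s - 2)^2 + 1^2.
Split the numerator to match: -s = -1·(s - 2) - 2·1.
Invert each term: -1·(s - 2)/((s - 2)^2 + 1) ↔ -e^(2t)cos(t); -2·1/((s - 2)^2 + 1) ↔ -2e^(2t)sin(t).

-2*exp(2*t)*sin(t) - exp(2*t)*cos(t)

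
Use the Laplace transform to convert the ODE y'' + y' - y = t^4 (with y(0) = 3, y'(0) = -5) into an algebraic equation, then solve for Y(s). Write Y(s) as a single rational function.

Y(s) = (3*s^6 - 2*s^5 + 24)/(s^7 + s^6 - s^5)

Apply the Laplace transform to the equation.
Using L{y''} = s^2 Y - s·y(0) - y'(0) and L{y'} = sY - y(0), with y(0) = 3, y'(0) = -5, the left side becomes (s^2 + s - 1)Y - (3*s - 2).
The right side is L{t^4} = 24/s^5.
So (s^2 + s - 1)Y = 24/s^5 + (3*s - 2).
Solve for Y(s) and write it as one ratio of polynomials.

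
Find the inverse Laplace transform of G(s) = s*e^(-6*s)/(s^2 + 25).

Heaviside(t - 6)*(cos(5*t - 30))

The factor e^(-6s) signals a time shift by c = 6 (second shifting theorem).
L{cos(5t)} = s/(s^2 + 25), so L^-1{s/(s^2 + 25)} = cos(5*t).
Hence the inverse is u(t - 6) times that function evaluated at t - 6.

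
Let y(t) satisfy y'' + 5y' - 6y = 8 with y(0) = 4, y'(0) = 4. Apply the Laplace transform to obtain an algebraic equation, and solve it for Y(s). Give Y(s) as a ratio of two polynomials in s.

Y(s) = (4*s^2 + 24*s + 8)/(s^3 + 5*s^2 - 6*s)

Laplace-transform each side.
With L{y''} = s^2 Y - s·y(0) - y'(0) and L{y'} = sY - y(0), with y(0) = 4, y'(0) = 4: the LHS transforms to (s^2 + 5*s - 6)Y - (4*s + 24).
The right side is L{8} = 8/s.
So (s^2 + 5*s - 6)Y = 8/s + (4*s + 24).
Isolate Y and clear denominators.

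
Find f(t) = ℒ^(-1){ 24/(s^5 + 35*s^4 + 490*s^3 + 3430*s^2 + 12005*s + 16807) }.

Rewrite the denominator: s^5 + 35*s^4 + 490*s^3 + 3430*s^2 + 12005*s + 16807 = (s + 7)^5.
The form in (s + 7) signals a first-shifting-theorem factor e^(-7t).
Since L{t^4} = 4!/s^5 = 24/s^5, the inverse is t^4*exp(-7*t).

f(t) = t^4*exp(-7*t)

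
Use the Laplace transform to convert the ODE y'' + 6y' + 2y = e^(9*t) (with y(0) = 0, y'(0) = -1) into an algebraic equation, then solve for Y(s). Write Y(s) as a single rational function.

Laplace-transform each side.
The derivative rules (L{y''} = s^2 Y - s·y(0) - y'(0) and L{y'} = sY - y(0), with y(0) = 0, y'(0) = -1) turn the left side into (s^2 + 6*s + 2)Y - (-1).
The right side is L{e^(9*t)} = 1/(s - 9).
So (s^2 + 6*s + 2)Y = 1/(s - 9) + (-1).
Divide through and combine into a single rational function.

Y(s) = (-s + 10)/(s^3 - 3*s^2 - 52*s - 18)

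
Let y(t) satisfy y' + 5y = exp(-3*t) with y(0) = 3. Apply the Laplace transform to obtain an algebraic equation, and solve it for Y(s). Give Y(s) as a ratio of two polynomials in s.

Transform both sides with L{·}.
With L{y'} = sY - y(0) = sY - 3: the LHS transforms to (s + 5)Y - (3).
The right side is L{exp(-3*t)} = 1/(s + 3).
So (s + 5)Y = 1/(s + 3) + (3).
Isolate Y and clear denominators.

Y(s) = (3*s + 10)/(s^2 + 8*s + 15)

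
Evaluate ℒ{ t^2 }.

2/s^3

L{t^2} = 2!/s^3 = 2/s^3.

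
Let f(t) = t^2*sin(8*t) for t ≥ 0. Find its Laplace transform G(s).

L{sin(8t)} = 8/(s^2 + 64).
Then apply L{t^2·g(t)} = (-1)^2 d^2/ds^2[H(s)] with H(s) = 8/(s^2 + 64):
differentiating 2 times and applying the sign gives 16*(3*s^2 - 64)/(s^2 + 64)^3.

G(s) = 16*(3*s^2 - 64)/(s^2 + 64)^3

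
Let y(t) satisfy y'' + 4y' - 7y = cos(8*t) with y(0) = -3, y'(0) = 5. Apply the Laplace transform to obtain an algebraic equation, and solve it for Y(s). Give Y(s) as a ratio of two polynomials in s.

Y(s) = (-3*s^3 - 7*s^2 - 191*s - 448)/(s^4 + 4*s^3 + 57*s^2 + 256*s - 448)

Apply the Laplace transform to the equation.
Using L{y''} = s^2 Y - s·y(0) - y'(0) and L{y'} = sY - y(0), with y(0) = -3, y'(0) = 5, the left side becomes (s^2 + 4*s - 7)Y - (-3*s - 7).
The right side is L{cos(8*t)} = s/(s^2 + 64).
So (s^2 + 4*s - 7)Y = s/(s^2 + 64) + (-3*s - 7).
Isolate Y and clear denominators.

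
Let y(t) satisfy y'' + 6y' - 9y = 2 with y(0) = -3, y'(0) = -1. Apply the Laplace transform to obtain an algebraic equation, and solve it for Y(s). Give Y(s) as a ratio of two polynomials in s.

Y(s) = (-3*s^2 - 19*s + 2)/(s^3 + 6*s^2 - 9*s)

Take the Laplace transform of both sides.
With L{y''} = s^2 Y - s·y(0) - y'(0) and L{y'} = sY - y(0), with y(0) = -3, y'(0) = -1: the LHS transforms to (s^2 + 6*s - 9)Y - (-3*s - 19).
The right side is L{2} = 2/s.
So (s^2 + 6*s - 9)Y = 2/s + (-3*s - 19).
Divide through and combine into a single rational function.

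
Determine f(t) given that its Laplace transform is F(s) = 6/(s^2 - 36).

f(t) = sinh(6*t)

Since L{sinh(6t)} = 6/(s^2 - 36), the inverse is sinh(6*t).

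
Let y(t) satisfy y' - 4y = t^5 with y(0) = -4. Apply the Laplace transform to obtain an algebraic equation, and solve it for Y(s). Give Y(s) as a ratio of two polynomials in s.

Apply the Laplace transform to the equation.
Using L{y'} = sY - y(0) = sY - (-4), the left side becomes (s - 4)Y - (-4).
The right side is L{t^5} = 120/s^6.
So (s - 4)Y = 120/s^6 + (-4).
Solve for Y(s) and write it as one ratio of polynomials.

Y(s) = (-4*s^6 + 120)/(s^7 - 4*s^6)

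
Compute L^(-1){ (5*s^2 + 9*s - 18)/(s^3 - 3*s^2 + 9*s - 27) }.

Factor the denominator: s^3 - 3*s^2 + 9*s - 27 = (s - 3)*(s^2 + 9).
Partial fraction decomposition gives [3/(s - 3)] + [2*s/(s^2 + 9)] + [15/(s^2 + 9)].
Invert each term: 3/(s - 3) ↔ 3e^(3t); 2·s/(s^2 + 9) ↔ 2cos(3t); 5·3/(s^2 + 9) ↔ 5sin(3t).

3*exp(3*t) + 5*sin(3*t) + 2*cos(3*t)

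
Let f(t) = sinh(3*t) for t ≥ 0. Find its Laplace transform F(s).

F(s) = 3/(s^2 - 9)

L{sinh(3t)} = 3/(s^2 - 9).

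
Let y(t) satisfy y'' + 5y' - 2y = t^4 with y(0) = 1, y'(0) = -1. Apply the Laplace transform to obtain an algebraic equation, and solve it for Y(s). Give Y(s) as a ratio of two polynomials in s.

Apply the Laplace transform to the equation.
With L{y''} = s^2 Y - s·y(0) - y'(0) and L{y'} = sY - y(0), with y(0) = 1, y'(0) = -1: the LHS transforms to (s^2 + 5*s - 2)Y - (s + 4).
The right side is L{t^4} = 24/s^5.
So (s^2 + 5*s - 2)Y = 24/s^5 + (s + 4).
Isolate Y and clear denominators.

Y(s) = (s^6 + 4*s^5 + 24)/(s^7 + 5*s^6 - 2*s^5)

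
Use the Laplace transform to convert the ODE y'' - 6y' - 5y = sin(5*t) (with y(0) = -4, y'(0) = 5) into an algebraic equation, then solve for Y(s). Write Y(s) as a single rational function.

Apply the Laplace transform to the equation.
The derivative rules (L{y''} = s^2 Y - s·y(0) - y'(0) and L{y'} = sY - y(0), with y(0) = -4, y'(0) = 5) turn the left side into (s^2 - 6*s - 5)Y - (-4*s + 29).
The right side is L{sin(5*t)} = 5/(s^2 + 25).
So (s^2 - 6*s - 5)Y = 5/(s^2 + 25) + (-4*s + 29).
Isolate Y and clear denominators.

Y(s) = (-4*s^3 + 29*s^2 - 100*s + 730)/(s^4 - 6*s^3 + 20*s^2 - 150*s - 125)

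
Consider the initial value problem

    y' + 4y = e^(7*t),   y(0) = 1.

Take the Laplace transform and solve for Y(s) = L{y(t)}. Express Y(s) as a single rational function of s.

Y(s) = (s - 6)/(s^2 - 3*s - 28)

Take the Laplace transform of both sides.
Using L{y'} = sY - y(0) = sY - 1, the left side becomes (s + 4)Y - (1).
The right side is L{e^(7*t)} = 1/(s - 7).
So (s + 4)Y = 1/(s - 7) + (1).
Solve for Y(s) and write it as one ratio of polynomials.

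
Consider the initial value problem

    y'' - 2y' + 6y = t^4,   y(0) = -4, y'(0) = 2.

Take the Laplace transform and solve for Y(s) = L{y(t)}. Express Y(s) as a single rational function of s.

Laplace-transform each side.
The derivative rules (L{y''} = s^2 Y - s·y(0) - y'(0) and L{y'} = sY - y(0), with y(0) = -4, y'(0) = 2) turn the left side into (s^2 - 2*s + 6)Y - (-4*s + 10).
The right side is L{t^4} = 24/s^5.
So (s^2 - 2*s + 6)Y = 24/s^5 + (-4*s + 10).
Solve for Y(s) and write it as one ratio of polynomials.

Y(s) = (-4*s^6 + 10*s^5 + 24)/(s^7 - 2*s^6 + 6*s^5)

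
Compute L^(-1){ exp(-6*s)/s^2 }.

The factor e^(-6s) signals a time shift by c = 6 (second shifting theorem).
L{t} = 1!/s^2 = 1/s^2, so L^-1{s^(-2)} = t.
Hence the inverse is u(t - 6) times that function evaluated at t - 6.

Heaviside(t - 6)*(t - 6)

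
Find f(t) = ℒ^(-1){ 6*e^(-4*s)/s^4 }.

The factor e^(-4s) signals a time shift by c = 4 (second shifting theorem).
L{t^3} = 3!/s^4 = 6/s^4, so L^-1{6/s^4} = t^3.
Hence the inverse is u(t - 4) times that function evaluated at t - 4.

f(t) = Heaviside(t - 4)*((t - 4)^3)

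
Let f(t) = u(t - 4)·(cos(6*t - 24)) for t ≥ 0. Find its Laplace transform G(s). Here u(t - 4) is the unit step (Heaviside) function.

By the second shifting theorem, L{u(t - c)·g(t - c)} = e^(-cs)·H(s) with c = 4 and H(s) = L{g(t)}.
L{cos(6t)} = s/(s^2 + 36).

G(s) = s*exp(-4*s)/(s^2 + 36)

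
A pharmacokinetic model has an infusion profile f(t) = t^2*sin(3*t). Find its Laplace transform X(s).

X(s) = 18*(s^2 - 3)/(s^2 + 9)^3

L{sin(3t)} = 3/(s^2 + 9).
Then apply L{t^2·g(t)} = (-1)^2 d^2/ds^2[G(s)] with G(s) = 3/(s^2 + 9):
differentiating 2 times and applying the sign gives 18*(s^2 - 3)/(s^2 + 9)^3.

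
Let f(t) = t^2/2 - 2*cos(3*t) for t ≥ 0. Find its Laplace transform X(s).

X(s) = -2*s/(s^2 + 9) + s^(-3)

Apply the Laplace transform termwise.
(1/2)·[L{t^2} = 2!/s^3 = 2/s^3]; (-2)·[L{cos(3t)} = s/(s^2 + 9)].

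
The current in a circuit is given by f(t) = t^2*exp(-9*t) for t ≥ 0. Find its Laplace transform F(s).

F(s) = 2/(s + 9)^3

L{e^(-9t)} = 1/(s + 9).
Then apply L{t^2·g(t)} = (-1)^2 d^2/ds^2[G(s)] with G(s) = 1/(s + 9):
differentiating 2 times and applying the sign gives 2/(s + 9)^3.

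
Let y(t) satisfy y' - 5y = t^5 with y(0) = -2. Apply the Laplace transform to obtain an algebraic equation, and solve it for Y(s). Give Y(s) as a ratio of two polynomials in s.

Y(s) = (-2*s^6 + 120)/(s^7 - 5*s^6)

Apply the Laplace transform to the equation.
The derivative rules (L{y'} = sY - y(0) = sY - (-2)) turn the left side into (s - 5)Y - (-2).
The right side is L{t^5} = 120/s^6.
So (s - 5)Y = 120/s^6 + (-2).
Isolate Y and clear denominators.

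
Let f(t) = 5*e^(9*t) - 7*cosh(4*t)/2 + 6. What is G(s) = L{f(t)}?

G(s) = -7*s/(2*(s^2 - 16)) + 5/(s - 9) + 6/s

The transform is linear, so treat each term independently.
(5)·[L{e^(9t)} = 1/(s - 9)]; (-7/2)·[L{cosh(4t)} = s/(s^2 - 16)]; L{6} = 6/s.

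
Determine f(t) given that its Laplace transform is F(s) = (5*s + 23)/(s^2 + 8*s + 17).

Complete the square in the denominator: s^2 + 8*s + 17 = (s + 4)^2 + 1^2.
Split the numerator to match: 5*s + 23 = 5·(s + 4) + 3·1.
Invert each term: 5·(s + 4)/((s + 4)^2 + 1) ↔ 5e^(-4t)cos(t); 3·1/((s + 4)^2 + 1) ↔ 3e^(-4t)sin(t).

f(t) = 3*exp(-4*t)*sin(t) + 5*exp(-4*t)*cos(t)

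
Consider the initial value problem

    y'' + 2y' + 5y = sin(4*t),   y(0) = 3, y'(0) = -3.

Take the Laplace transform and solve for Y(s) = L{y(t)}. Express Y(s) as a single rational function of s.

Laplace-transform each side.
Using L{y''} = s^2 Y - s·y(0) - y'(0) and L{y'} = sY - y(0), with y(0) = 3, y'(0) = -3, the left side becomes (s^2 + 2*s + 5)Y - (3*s + 3).
The right side is L{sin(4*t)} = 4/(s^2 + 16).
So (s^2 + 2*s + 5)Y = 4/(s^2 + 16) + (3*s + 3).
Solve for Y(s) and write it as one ratio of polynomials.

Y(s) = (3*s^3 + 3*s^2 + 48*s + 52)/(s^4 + 2*s^3 + 21*s^2 + 32*s + 80)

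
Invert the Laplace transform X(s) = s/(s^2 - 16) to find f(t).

Since L{cosh(4t)} = s/(s^2 - 16), the inverse is cosh(4*t).

f(t) = cosh(4*t)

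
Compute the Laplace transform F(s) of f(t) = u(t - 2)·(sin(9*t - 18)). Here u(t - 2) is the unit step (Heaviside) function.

By the second shifting theorem, L{u(t - c)·g(t - c)} = e^(-cs)·G(s) with c = 2 and G(s) = L{g(t)}.
L{sin(9t)} = 9/(s^2 + 81).

F(s) = 9*exp(-2*s)/(s^2 + 81)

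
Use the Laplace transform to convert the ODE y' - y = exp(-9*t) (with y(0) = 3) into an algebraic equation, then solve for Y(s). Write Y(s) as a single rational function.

Y(s) = (3*s + 28)/(s^2 + 8*s - 9)

Take the Laplace transform of both sides.
With L{y'} = sY - y(0) = sY - 3: the LHS transforms to (s - 1)Y - (3).
The right side is L{exp(-9*t)} = 1/(s + 9).
So (s - 1)Y = 1/(s + 9) + (3).
Divide through and combine into a single rational function.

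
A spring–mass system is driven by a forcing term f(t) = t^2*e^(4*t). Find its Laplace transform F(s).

F(s) = 2/(s - 4)^3

L{e^(4t)} = 1/(s - 4).
Then apply L{t^2·g(t)} = (-1)^2 d^2/ds^2[G(s)] with G(s) = 1/(s - 4):
differentiating 2 times and applying the sign gives 2/(s - 4)^3.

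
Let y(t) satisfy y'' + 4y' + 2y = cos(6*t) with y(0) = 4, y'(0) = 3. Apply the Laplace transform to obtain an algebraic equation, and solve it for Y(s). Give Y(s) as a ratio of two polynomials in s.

Y(s) = (4*s^3 + 19*s^2 + 145*s + 684)/(s^4 + 4*s^3 + 38*s^2 + 144*s + 72)

Laplace-transform each side.
Using L{y''} = s^2 Y - s·y(0) - y'(0) and L{y'} = sY - y(0), with y(0) = 4, y'(0) = 3, the left side becomes (s^2 + 4*s + 2)Y - (4*s + 19).
The right side is L{cos(6*t)} = s/(s^2 + 36).
So (s^2 + 4*s + 2)Y = s/(s^2 + 36) + (4*s + 19).
Divide through and combine into a single rational function.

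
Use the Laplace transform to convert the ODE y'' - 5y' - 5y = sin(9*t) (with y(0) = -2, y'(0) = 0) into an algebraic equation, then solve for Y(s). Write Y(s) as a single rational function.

Laplace-transform each side.
The derivative rules (L{y''} = s^2 Y - s·y(0) - y'(0) and L{y'} = sY - y(0), with y(0) = -2, y'(0) = 0) turn the left side into (s^2 - 5*s - 5)Y - (-2*s + 10).
The right side is L{sin(9*t)} = 9/(s^2 + 81).
So (s^2 - 5*s - 5)Y = 9/(s^2 + 81) + (-2*s + 10).
Solve for Y(s) and write it as one ratio of polynomials.

Y(s) = (-2*s^3 + 10*s^2 - 162*s + 819)/(s^4 - 5*s^3 + 76*s^2 - 405*s - 405)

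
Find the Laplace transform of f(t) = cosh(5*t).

L{cosh(5t)} = s/(s^2 - 25).

s/(s^2 - 25)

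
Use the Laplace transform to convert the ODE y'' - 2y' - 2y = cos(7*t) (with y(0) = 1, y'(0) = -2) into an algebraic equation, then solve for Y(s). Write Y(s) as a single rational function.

Y(s) = (s^3 - 4*s^2 + 50*s - 196)/(s^4 - 2*s^3 + 47*s^2 - 98*s - 98)

Laplace-transform each side.
Using L{y''} = s^2 Y - s·y(0) - y'(0) and L{y'} = sY - y(0), with y(0) = 1, y'(0) = -2, the left side becomes (s^2 - 2*s - 2)Y - (s - 4).
The right side is L{cos(7*t)} = s/(s^2 + 49).
So (s^2 - 2*s - 2)Y = s/(s^2 + 49) + (s - 4).
Divide through and combine into a single rational function.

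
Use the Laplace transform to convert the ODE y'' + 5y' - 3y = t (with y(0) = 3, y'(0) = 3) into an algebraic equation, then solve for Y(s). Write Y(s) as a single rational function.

Y(s) = (3*s^3 + 18*s^2 + 1)/(s^4 + 5*s^3 - 3*s^2)

Take the Laplace transform of both sides.
The derivative rules (L{y''} = s^2 Y - s·y(0) - y'(0) and L{y'} = sY - y(0), with y(0) = 3, y'(0) = 3) turn the left side into (s^2 + 5*s - 3)Y - (3*s + 18).
The right side is L{t} = s^(-2).
So (s^2 + 5*s - 3)Y = s^(-2) + (3*s + 18).
Solve for Y(s) and write it as one ratio of polynomials.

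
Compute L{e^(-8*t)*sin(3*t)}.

3/((s + 8)^2 + 9)

L{sin(3t)} = 3/(s^2 + 9).
By the first shifting theorem, multiplying by e^(-8t) replaces s with s + 8.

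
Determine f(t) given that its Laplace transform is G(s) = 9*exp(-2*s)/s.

f(t) = Heaviside(t - 2)*(9)

The factor e^(-2s) signals a time shift by c = 2 (second shifting theorem).
L{9} = 9/s, so L^-1{9/s} = 9.
Hence the inverse is u(t - 2) times that function evaluated at t - 2.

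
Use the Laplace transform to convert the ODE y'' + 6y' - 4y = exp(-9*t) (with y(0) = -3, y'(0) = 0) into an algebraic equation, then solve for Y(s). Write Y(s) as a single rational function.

Y(s) = (-3*s^2 - 45*s - 161)/(s^3 + 15*s^2 + 50*s - 36)

Transform both sides with L{·}.
With L{y''} = s^2 Y - s·y(0) - y'(0) and L{y'} = sY - y(0), with y(0) = -3, y'(0) = 0: the LHS transforms to (s^2 + 6*s - 4)Y - (-3*s - 18).
The right side is L{exp(-9*t)} = 1/(s + 9).
So (s^2 + 6*s - 4)Y = 1/(s + 9) + (-3*s - 18).
Solve for Y(s) and write it as one ratio of polynomials.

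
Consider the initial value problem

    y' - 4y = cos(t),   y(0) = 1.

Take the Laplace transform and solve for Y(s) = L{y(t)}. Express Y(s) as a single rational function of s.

Y(s) = (s^2 + s + 1)/(s^3 - 4*s^2 + s - 4)

Apply the Laplace transform to the equation.
With L{y'} = sY - y(0) = sY - 1: the LHS transforms to (s - 4)Y - (1).
The right side is L{cos(t)} = s/(s^2 + 1).
So (s - 4)Y = s/(s^2 + 1) + (1).
Isolate Y and clear denominators.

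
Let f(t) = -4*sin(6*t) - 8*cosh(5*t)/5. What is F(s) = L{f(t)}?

F(s) = -8*s/(5*(s^2 - 25)) - 24/(s^2 + 36)

Apply the Laplace transform termwise.
(-4)·[L{sin(6t)} = 6/(s^2 + 36)]; (-8/5)·[L{cosh(5t)} = s/(s^2 - 25)].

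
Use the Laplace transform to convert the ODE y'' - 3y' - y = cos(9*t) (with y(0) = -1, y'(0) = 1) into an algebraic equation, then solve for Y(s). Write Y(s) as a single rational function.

Transform both sides with L{·}.
The derivative rules (L{y''} = s^2 Y - s·y(0) - y'(0) and L{y'} = sY - y(0), with y(0) = -1, y'(0) = 1) turn the left side into (s^2 - 3*s - 1)Y - (-s + 4).
The right side is L{cos(9*t)} = s/(s^2 + 81).
So (s^2 - 3*s - 1)Y = s/(s^2 + 81) + (-s + 4).
Solve for Y(s) and write it as one ratio of polynomials.

Y(s) = (-s^3 + 4*s^2 - 80*s + 324)/(s^4 - 3*s^3 + 80*s^2 - 243*s - 81)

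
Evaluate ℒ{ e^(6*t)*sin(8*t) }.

8/((s - 6)^2 + 64)

L{sin(8t)} = 8/(s^2 + 64).
By the first shifting theorem, multiplying by e^(6t) replaces s with s - 6.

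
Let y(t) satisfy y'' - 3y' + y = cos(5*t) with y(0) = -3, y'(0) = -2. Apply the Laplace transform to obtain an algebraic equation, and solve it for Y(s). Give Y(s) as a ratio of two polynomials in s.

Transform both sides with L{·}.
Using L{y''} = s^2 Y - s·y(0) - y'(0) and L{y'} = sY - y(0), with y(0) = -3, y'(0) = -2, the left side becomes (s^2 - 3*s + 1)Y - (-3*s + 7).
The right side is L{cos(5*t)} = s/(s^2 + 25).
So (s^2 - 3*s + 1)Y = s/(s^2 + 25) + (-3*s + 7).
Divide through and combine into a single rational function.

Y(s) = (-3*s^3 + 7*s^2 - 74*s + 175)/(s^4 - 3*s^3 + 26*s^2 - 75*s + 25)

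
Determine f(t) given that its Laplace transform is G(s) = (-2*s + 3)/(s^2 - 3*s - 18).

Factor the denominator: s^2 - 3*s - 18 = (s - 6)*(s + 3).
Partial fraction decomposition gives [-1/(s + 3)] + [-1/(s - 6)].
Invert each term: -1/(s + 3) ↔ -e^(-3t); -1/(s - 6) ↔ -e^(6t).

f(t) = -exp(6*t) - exp(-3*t)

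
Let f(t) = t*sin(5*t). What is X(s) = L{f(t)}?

X(s) = 10*s/(s^2 + 25)^2

L{sin(5t)} = 5/(s^2 + 25).
Then apply L{t·g(t)} = -d/ds[G(s)] with G(s) = 5/(s^2 + 25):
differentiating 1 time and applying the sign gives 10*s/(s^2 + 25)^2.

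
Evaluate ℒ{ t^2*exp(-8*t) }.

2/(s + 8)^3

L{e^(-8t)} = 1/(s + 8).
Then apply L{t^2·g(t)} = (-1)^2 d^2/ds^2[G(s)] with G(s) = 1/(s + 8):
differentiating 2 times and applying the sign gives 2/(s + 8)^3.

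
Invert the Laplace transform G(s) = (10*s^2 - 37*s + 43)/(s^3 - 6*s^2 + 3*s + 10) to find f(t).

f(t) = 6*exp(5*t) - exp(2*t) + 5*exp(-t)

Factor the denominator: s^3 - 6*s^2 + 3*s + 10 = (s - 5)*(s - 2)*(s + 1).
Partial fraction decomposition gives [-1/(s - 2)] + [5/(s + 1)] + [6/(s - 5)].
Invert each term: -1/(s - 2) ↔ -e^(2t); 5/(s + 1) ↔ 5e^(-t); 6/(s - 5) ↔ 6e^(5t).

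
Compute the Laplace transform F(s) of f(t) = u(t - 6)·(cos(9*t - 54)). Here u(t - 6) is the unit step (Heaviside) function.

F(s) = s*exp(-6*s)/(s^2 + 81)

By the second shifting theorem, L{u(t - c)·g(t - c)} = e^(-cs)·G(s) with c = 6 and G(s) = L{g(t)}.
L{cos(9t)} = s/(s^2 + 81).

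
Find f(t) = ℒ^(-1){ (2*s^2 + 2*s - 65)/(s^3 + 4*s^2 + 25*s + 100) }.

f(t) = -2*sin(5*t) + 3*cos(5*t) - exp(-4*t)

Factor the denominator: s^3 + 4*s^2 + 25*s + 100 = (s + 4)*(s^2 + 25).
Partial fraction decomposition gives [-1/(s + 4)] + [3*s/(s^2 + 25)] + [-10/(s^2 + 25)].
Invert each term: -1/(s + 4) ↔ -e^(-4t); 3·s/(s^2 + 25) ↔ 3cos(5t); -2·5/(s^2 + 25) ↔ -2sin(5t).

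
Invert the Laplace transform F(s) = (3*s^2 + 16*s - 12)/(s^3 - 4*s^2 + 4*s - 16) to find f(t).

f(t) = 5*exp(4*t) + 4*sin(2*t) - 2*cos(2*t)

Factor the denominator: s^3 - 4*s^2 + 4*s - 16 = (s - 4)*(s^2 + 4).
Partial fraction decomposition gives [5/(s - 4)] + [-2*s/(s^2 + 4)] + [8/(s^2 + 4)].
Invert each term: 5/(s - 4) ↔ 5e^(4t); -2·s/(s^2 + 4) ↔ -2cos(2t); 4·2/(s^2 + 4) ↔ 4sin(2t).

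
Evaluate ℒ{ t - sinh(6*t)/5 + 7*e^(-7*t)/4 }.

-6/(5*(s^2 - 36)) + 7/(4*(s + 7)) + s^(-2)

By linearity of the Laplace transform, transform each term separately.
(7/4)·[L{e^(-7t)} = 1/(s + 7)]; (-1/5)·[L{sinh(6t)} = 6/(s^2 - 36)]; L{t} = 1!/s^2 = 1/s^2.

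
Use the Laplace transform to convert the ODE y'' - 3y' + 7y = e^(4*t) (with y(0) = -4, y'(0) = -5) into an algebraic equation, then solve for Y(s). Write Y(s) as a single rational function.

Take the Laplace transform of both sides.
With L{y''} = s^2 Y - s·y(0) - y'(0) and L{y'} = sY - y(0), with y(0) = -4, y'(0) = -5: the LHS transforms to (s^2 - 3*s + 7)Y - (-4*s + 7).
The right side is L{e^(4*t)} = 1/(s - 4).
So (s^2 - 3*s + 7)Y = 1/(s - 4) + (-4*s + 7).
Solve for Y(s) and write it as one ratio of polynomials.

Y(s) = (-4*s^2 + 23*s - 27)/(s^3 - 7*s^2 + 19*s - 28)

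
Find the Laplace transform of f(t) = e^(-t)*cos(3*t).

(s + 1)/((s + 1)^2 + 9)

L{cos(3t)} = s/(s^2 + 9).
By the first shifting theorem, multiplying by e^(-t) replaces s with s + 1.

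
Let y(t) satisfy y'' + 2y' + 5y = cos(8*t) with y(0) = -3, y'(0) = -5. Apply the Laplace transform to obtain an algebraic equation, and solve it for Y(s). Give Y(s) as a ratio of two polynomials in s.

Laplace-transform each side.
The derivative rules (L{y''} = s^2 Y - s·y(0) - y'(0) and L{y'} = sY - y(0), with y(0) = -3, y'(0) = -5) turn the left side into (s^2 + 2*s + 5)Y - (-3*s - 11).
The right side is L{cos(8*t)} = s/(s^2 + 64).
So (s^2 + 2*s + 5)Y = s/(s^2 + 64) + (-3*s - 11).
Divide through and combine into a single rational function.

Y(s) = (-3*s^3 - 11*s^2 - 191*s - 704)/(s^4 + 2*s^3 + 69*s^2 + 128*s + 320)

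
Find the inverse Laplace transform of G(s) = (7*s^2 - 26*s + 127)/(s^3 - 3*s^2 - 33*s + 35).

Factor the denominator: s^3 - 3*s^2 - 33*s + 35 = (s - 7)*(s - 1)*(s + 5).
Partial fraction decomposition gives [-3/(s - 1)] + [4/(s - 7)] + [6/(s + 5)].
Invert each term: -3/(s - 1) ↔ -3e^(t); 4/(s - 7) ↔ 4e^(7t); 6/(s + 5) ↔ 6e^(-5t).

4*exp(7*t) - 3*exp(t) + 6*exp(-5*t)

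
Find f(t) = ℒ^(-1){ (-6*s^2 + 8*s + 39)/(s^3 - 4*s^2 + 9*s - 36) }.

Factor the denominator: s^3 - 4*s^2 + 9*s - 36 = (s - 4)*(s^2 + 9).
Partial fraction decomposition gives [-1/(s - 4)] + [-5*s/(s^2 + 9)] + [-12/(s^2 + 9)].
Invert each term: -1/(s - 4) ↔ -e^(4t); -5·s/(s^2 + 9) ↔ -5cos(3t); -4·3/(s^2 + 9) ↔ -4sin(3t).

f(t) = -exp(4*t) - 4*sin(3*t) - 5*cos(3*t)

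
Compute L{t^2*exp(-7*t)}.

2/(s + 7)^3

L{e^(-7t)} = 1/(s + 7).
Then apply L{t^2·g(t)} = (-1)^2 d^2/ds^2[H(s)] with H(s) = 1/(s + 7):
differentiating 2 times and applying the sign gives 2/(s + 7)^3.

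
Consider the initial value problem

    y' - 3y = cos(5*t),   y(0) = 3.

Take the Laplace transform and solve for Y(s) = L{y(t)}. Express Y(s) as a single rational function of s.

Y(s) = (3*s^2 + s + 75)/(s^3 - 3*s^2 + 25*s - 75)

Take the Laplace transform of both sides.
The derivative rules (L{y'} = sY - y(0) = sY - 3) turn the left side into (s - 3)Y - (3).
The right side is L{cos(5*t)} = s/(s^2 + 25).
So (s - 3)Y = s/(s^2 + 25) + (3).
Divide through and combine into a single rational function.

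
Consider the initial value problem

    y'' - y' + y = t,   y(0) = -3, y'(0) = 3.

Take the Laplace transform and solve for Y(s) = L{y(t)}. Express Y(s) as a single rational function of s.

Y(s) = (-3*s^3 + 6*s^2 + 1)/(s^4 - s^3 + s^2)

Apply the Laplace transform to the equation.
The derivative rules (L{y''} = s^2 Y - s·y(0) - y'(0) and L{y'} = sY - y(0), with y(0) = -3, y'(0) = 3) turn the left side into (s^2 - s + 1)Y - (-3*s + 6).
The right side is L{t} = s^(-2).
So (s^2 - s + 1)Y = s^(-2) + (-3*s + 6).
Solve for Y(s) and write it as one ratio of polynomials.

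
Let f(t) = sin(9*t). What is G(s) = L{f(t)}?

L{sin(9t)} = 9/(s^2 + 81).

G(s) = 9/(s^2 + 81)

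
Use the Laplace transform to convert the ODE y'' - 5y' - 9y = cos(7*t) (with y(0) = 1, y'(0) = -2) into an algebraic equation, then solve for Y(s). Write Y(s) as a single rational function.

Y(s) = (s^3 - 7*s^2 + 50*s - 343)/(s^4 - 5*s^3 + 40*s^2 - 245*s - 441)

Apply the Laplace transform to the equation.
The derivative rules (L{y''} = s^2 Y - s·y(0) - y'(0) and L{y'} = sY - y(0), with y(0) = 1, y'(0) = -2) turn the left side into (s^2 - 5*s - 9)Y - (s - 7).
The right side is L{cos(7*t)} = s/(s^2 + 49).
So (s^2 - 5*s - 9)Y = s/(s^2 + 49) + (s - 7).
Divide through and combine into a single rational function.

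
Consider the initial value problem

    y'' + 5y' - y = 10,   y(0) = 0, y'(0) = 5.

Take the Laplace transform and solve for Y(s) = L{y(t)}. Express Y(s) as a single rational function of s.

Transform both sides with L{·}.
With L{y''} = s^2 Y - s·y(0) - y'(0) and L{y'} = sY - y(0), with y(0) = 0, y'(0) = 5: the LHS transforms to (s^2 + 5*s - 1)Y - (5).
The right side is L{10} = 10/s.
So (s^2 + 5*s - 1)Y = 10/s + (5).
Divide through and combine into a single rational function.

Y(s) = (5*s + 10)/(s^3 + 5*s^2 - s)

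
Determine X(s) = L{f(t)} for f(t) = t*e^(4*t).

X(s) = (s - 4)^(-2)

L{e^(4t)} = 1/(s - 4).
Then apply L{t·g(t)} = -d/ds[G(s)] with G(s) = 1/(s - 4):
differentiating 1 time and applying the sign gives (s - 4)^(-2).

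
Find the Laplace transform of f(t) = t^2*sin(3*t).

L{sin(3t)} = 3/(s^2 + 9).
Then apply L{t^2·g(t)} = (-1)^2 d^2/ds^2[H(s)] with H(s) = 3/(s^2 + 9):
differentiating 2 times and applying the sign gives 18*(s^2 - 3)/(s^2 + 9)^3.

18*(s^2 - 3)/(s^2 + 9)^3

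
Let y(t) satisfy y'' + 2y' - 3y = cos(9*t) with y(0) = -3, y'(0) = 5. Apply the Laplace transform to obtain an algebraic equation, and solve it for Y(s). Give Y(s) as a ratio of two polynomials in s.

Apply the Laplace transform to the equation.
Using L{y''} = s^2 Y - s·y(0) - y'(0) and L{y'} = sY - y(0), with y(0) = -3, y'(0) = 5, the left side becomes (s^2 + 2*s - 3)Y - (-3*s - 1).
The right side is L{cos(9*t)} = s/(s^2 + 81).
So (s^2 + 2*s - 3)Y = s/(s^2 + 81) + (-3*s - 1).
Isolate Y and clear denominators.

Y(s) = (-3*s^3 - s^2 - 242*s - 81)/(s^4 + 2*s^3 + 78*s^2 + 162*s - 243)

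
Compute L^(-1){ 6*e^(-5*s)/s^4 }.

The factor e^(-5s) signals a time shift by c = 5 (second shifting theorem).
L{t^3} = 3!/s^4 = 6/s^4, so L^-1{6/s^4} = t^3.
Hence the inverse is u(t - 5) times that function evaluated at t - 5.

Heaviside(t - 5)*((t - 5)^3)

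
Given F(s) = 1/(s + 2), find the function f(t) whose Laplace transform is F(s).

Since L{e^(-2t)} = 1/(s + 2), the inverse is e^(-2*t).

f(t) = exp(-2*t)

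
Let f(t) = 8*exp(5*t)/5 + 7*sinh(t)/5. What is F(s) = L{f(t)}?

F(s) = 7/(5*(s^2 - 1)) + 8/(5*(s - 5))

Apply the Laplace transform termwise.
(8/5)·[L{e^(5t)} = 1/(s - 5)]; (7/5)·[L{sinh(t)} = 1/(s^2 - 1)].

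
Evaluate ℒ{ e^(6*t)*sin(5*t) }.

5/((s - 6)^2 + 25)

L{sin(5t)} = 5/(s^2 + 25).
By the first shifting theorem, multiplying by e^(6t) replaces s with s - 6.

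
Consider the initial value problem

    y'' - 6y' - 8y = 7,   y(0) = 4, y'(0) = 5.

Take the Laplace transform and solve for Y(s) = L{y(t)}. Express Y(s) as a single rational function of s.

Y(s) = (4*s^2 - 19*s + 7)/(s^3 - 6*s^2 - 8*s)

Take the Laplace transform of both sides.
With L{y''} = s^2 Y - s·y(0) - y'(0) and L{y'} = sY - y(0), with y(0) = 4, y'(0) = 5: the LHS transforms to (s^2 - 6*s - 8)Y - (4*s - 19).
The right side is L{7} = 7/s.
So (s^2 - 6*s - 8)Y = 7/s + (4*s - 19).
Divide through and combine into a single rational function.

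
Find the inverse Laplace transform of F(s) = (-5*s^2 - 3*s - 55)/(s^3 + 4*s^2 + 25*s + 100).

Factor the denominator: s^3 + 4*s^2 + 25*s + 100 = (s + 4)*(s^2 + 25).
Partial fraction decomposition gives [-3/(s + 4)] + [-2*s/(s^2 + 25)] + [5/(s^2 + 25)].
Invert each term: -3/(s + 4) ↔ -3e^(-4t); -2·s/(s^2 + 25) ↔ -2cos(5t); 1·5/(s^2 + 25) ↔ sin(5t).

sin(5*t) - 2*cos(5*t) - 3*exp(-4*t)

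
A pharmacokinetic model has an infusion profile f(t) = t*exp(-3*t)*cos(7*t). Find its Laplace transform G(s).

G(s) = (s - 4)*(s + 10)/(s^2 + 6*s + 58)^2

L{cos(7t)} = s/(s^2 + 49).
Multiplying by e^(-3t) shifts s → s + 3, so L{exp(-3*t)*cos(7*t)} = (s + 3)/((s + 3)^2 + 49).
Then apply L{t·g(t)} = -d/ds[H(s)] with H(s) = (s + 3)/((s + 3)^2 + 49):
differentiating 1 time and applying the sign gives (s - 4)*(s + 10)/(s^2 + 6*s + 58)^2.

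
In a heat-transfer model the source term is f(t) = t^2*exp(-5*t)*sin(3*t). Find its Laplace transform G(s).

G(s) = 18*(s^2 + 10*s + 22)/(s^2 + 10*s + 34)^3

L{sin(3t)} = 3/(s^2 + 9).
Multiplying by e^(-5t) shifts s → s + 5, so L{exp(-5*t)*sin(3*t)} = 3/((s + 5)^2 + 9).
Then apply L{t^2·g(t)} = (-1)^2 d^2/ds^2[H(s)] with H(s) = 3/((s + 5)^2 + 9):
differentiating 2 times and applying the sign gives 18*(s^2 + 10*s + 22)/(s^2 + 10*s + 34)^3.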